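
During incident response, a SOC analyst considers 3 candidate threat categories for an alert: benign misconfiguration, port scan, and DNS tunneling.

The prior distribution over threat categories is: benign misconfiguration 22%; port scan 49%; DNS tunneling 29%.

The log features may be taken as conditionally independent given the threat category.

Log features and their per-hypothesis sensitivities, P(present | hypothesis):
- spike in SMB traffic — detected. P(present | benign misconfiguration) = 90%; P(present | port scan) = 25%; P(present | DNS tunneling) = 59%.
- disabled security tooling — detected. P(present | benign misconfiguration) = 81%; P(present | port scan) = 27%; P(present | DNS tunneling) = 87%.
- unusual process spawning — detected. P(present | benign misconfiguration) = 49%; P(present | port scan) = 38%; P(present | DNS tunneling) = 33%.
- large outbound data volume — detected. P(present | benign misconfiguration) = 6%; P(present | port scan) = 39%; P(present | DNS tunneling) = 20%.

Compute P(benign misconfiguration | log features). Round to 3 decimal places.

Multiply each prior by the joint likelihood of the log feature pattern:
  benign misconfiguration: 0.22 × 0.90 × 0.81 × 0.49 × 0.06 = 0.0047152
  port scan: 0.49 × 0.25 × 0.27 × 0.38 × 0.39 = 0.0049017
  DNS tunneling: 0.29 × 0.59 × 0.87 × 0.33 × 0.20 = 0.0098246
The unnormalized weights sum to 0.019441.
P(benign misconfiguration | evidence) = 0.0047152 / 0.019441 ≈ 0.243.

0.243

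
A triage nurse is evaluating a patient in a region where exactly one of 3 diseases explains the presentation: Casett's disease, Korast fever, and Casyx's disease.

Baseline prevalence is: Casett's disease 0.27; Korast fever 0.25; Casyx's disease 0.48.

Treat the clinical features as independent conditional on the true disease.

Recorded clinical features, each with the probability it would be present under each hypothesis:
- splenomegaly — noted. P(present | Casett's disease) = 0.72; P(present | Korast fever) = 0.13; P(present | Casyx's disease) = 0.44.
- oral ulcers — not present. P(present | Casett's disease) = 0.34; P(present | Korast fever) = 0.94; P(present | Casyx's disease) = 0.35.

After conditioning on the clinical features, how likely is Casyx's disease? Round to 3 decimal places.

For each hypothesis, the unnormalized posterior weight is prior × product of the clinical feature likelihoods (using 1 − P(present | H) for each absent clinical feature):
  Casett's disease: 0.27 × 0.72 × (1 − 0.34) = 0.1283
  Korast fever: 0.25 × 0.13 × (1 − 0.94) = 0.00195
  Casyx's disease: 0.48 × 0.44 × (1 − 0.35) = 0.13728
The unnormalized weights sum to 0.26753.
P(Casyx's disease | evidence) = 0.13728 / 0.26753 ≈ 0.513.

0.513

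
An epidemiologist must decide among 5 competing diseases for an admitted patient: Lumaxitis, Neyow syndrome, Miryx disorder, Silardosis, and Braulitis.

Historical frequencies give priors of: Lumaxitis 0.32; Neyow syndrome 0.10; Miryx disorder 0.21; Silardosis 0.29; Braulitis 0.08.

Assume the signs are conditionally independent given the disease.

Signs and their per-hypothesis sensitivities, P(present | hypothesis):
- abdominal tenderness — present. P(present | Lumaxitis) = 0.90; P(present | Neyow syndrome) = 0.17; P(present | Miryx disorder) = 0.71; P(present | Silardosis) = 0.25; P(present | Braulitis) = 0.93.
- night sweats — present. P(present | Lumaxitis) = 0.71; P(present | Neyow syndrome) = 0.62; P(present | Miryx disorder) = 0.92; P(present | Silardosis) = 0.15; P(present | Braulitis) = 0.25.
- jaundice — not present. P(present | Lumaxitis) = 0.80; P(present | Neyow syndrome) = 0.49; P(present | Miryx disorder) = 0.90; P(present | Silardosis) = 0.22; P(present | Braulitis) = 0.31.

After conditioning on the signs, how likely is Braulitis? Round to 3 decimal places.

0.158

For each hypothesis, the unnormalized posterior weight is prior × product of the sign likelihoods (using 1 − P(present | H) for each absent sign):
  Lumaxitis: 0.32 × 0.90 × 0.71 × (1 − 0.80) = 0.040896
  Neyow syndrome: 0.10 × 0.17 × 0.62 × (1 − 0.49) = 0.0053754
  Miryx disorder: 0.21 × 0.71 × 0.92 × (1 − 0.90) = 0.013717
  Silardosis: 0.29 × 0.25 × 0.15 × (1 − 0.22) = 0.0084825
  Braulitis: 0.08 × 0.93 × 0.25 × (1 − 0.31) = 0.012834
Normalizing constant Z = 0.040896 + 0.0053754 + 0.013717 + 0.0084825 + 0.012834 = 0.081305.
P(Braulitis | evidence) = 0.012834 / 0.081305 ≈ 0.158.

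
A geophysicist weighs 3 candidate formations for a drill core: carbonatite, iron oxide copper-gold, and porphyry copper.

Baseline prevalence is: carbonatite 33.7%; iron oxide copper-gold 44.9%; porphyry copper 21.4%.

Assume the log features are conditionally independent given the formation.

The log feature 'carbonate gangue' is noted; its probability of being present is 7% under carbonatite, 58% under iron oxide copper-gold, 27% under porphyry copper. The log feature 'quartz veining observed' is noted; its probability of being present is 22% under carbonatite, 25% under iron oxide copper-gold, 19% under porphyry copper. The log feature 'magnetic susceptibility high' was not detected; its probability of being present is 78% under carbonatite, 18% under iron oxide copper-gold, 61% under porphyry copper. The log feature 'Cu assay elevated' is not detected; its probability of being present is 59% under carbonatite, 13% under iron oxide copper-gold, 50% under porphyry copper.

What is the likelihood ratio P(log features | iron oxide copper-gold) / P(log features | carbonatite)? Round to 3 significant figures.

Take the product of per-log feature likelihoods under each hypothesis (using 1 − P(present | H) for each absent log feature), then divide.
  iron oxide copper-gold: 0.58 × 0.25 × (1 − 0.18) × (1 − 0.13) = 0.10344
  carbonatite: 0.07 × 0.22 × (1 − 0.78) × (1 − 0.59) = 0.0013891
Bayes factor = 0.10344 / 0.0013891 ≈ 74.5

74.5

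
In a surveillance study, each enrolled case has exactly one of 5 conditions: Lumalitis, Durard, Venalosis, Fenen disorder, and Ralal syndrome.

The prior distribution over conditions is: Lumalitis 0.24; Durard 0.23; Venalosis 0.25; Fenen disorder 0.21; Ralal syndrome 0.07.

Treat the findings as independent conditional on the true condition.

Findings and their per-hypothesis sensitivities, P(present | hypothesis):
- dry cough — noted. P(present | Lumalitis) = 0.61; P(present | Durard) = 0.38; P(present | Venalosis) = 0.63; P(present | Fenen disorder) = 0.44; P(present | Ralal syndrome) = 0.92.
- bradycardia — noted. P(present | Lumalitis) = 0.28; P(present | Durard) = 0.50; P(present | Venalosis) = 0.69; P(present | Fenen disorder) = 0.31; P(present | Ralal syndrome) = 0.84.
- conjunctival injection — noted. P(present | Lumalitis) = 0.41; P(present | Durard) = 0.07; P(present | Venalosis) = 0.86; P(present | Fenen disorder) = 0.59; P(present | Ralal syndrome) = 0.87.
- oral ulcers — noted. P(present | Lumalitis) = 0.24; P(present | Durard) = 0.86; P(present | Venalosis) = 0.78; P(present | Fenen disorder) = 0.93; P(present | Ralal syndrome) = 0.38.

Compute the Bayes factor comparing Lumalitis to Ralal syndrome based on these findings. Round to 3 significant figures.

0.0658

The Bayes factor is the ratio of the joint likelihoods of the evidence pattern under the two hypotheses.
  Lumalitis: 0.61 × 0.28 × 0.41 × 0.24 = 0.016807
  Ralal syndrome: 0.92 × 0.84 × 0.87 × 0.38 = 0.25549
Bayes factor = 0.016807 / 0.25549 ≈ 0.0658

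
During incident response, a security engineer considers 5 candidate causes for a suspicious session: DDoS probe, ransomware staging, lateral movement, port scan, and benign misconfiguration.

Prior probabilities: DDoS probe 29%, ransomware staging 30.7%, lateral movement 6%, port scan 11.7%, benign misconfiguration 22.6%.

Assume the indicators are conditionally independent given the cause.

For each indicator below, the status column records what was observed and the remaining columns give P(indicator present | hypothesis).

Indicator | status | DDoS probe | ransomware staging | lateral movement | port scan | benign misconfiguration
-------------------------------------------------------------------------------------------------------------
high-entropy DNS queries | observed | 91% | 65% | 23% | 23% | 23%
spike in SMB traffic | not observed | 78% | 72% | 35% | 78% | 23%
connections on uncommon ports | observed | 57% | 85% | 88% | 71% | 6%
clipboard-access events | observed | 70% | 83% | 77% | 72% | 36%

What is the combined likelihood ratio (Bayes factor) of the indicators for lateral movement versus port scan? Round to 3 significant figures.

3.92

Joint likelihood of the indicator pattern under each hypothesis (using 1 − P(present | H) for each absent indicator):
  lateral movement: 0.23 × (1 − 0.35) × 0.88 × 0.77 = 0.1013
  port scan: 0.23 × (1 − 0.78) × 0.71 × 0.72 = 0.025867
Bayes factor = 0.1013 / 0.025867 ≈ 3.92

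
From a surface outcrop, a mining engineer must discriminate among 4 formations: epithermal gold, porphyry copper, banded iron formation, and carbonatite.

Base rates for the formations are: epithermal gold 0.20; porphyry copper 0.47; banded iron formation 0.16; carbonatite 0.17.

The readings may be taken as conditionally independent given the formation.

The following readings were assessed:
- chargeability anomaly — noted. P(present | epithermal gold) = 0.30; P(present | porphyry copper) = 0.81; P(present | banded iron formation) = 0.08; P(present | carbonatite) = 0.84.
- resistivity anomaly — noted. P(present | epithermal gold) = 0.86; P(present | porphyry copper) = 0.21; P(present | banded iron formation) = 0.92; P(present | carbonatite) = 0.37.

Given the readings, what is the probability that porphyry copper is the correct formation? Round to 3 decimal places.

By Bayes' rule with conditional independence, the unnormalized weight for each hypothesis is prior × ∏ likelihoods:
  epithermal gold: 0.20 × 0.30 × 0.86 = 0.0516
  porphyry copper: 0.47 × 0.81 × 0.21 = 0.079947
  banded iron formation: 0.16 × 0.08 × 0.92 = 0.011776
  carbonatite: 0.17 × 0.84 × 0.37 = 0.052836
Marginal likelihood of the evidence = 0.19616.
P(porphyry copper | evidence) = 0.079947 / 0.19616 ≈ 0.408.

0.408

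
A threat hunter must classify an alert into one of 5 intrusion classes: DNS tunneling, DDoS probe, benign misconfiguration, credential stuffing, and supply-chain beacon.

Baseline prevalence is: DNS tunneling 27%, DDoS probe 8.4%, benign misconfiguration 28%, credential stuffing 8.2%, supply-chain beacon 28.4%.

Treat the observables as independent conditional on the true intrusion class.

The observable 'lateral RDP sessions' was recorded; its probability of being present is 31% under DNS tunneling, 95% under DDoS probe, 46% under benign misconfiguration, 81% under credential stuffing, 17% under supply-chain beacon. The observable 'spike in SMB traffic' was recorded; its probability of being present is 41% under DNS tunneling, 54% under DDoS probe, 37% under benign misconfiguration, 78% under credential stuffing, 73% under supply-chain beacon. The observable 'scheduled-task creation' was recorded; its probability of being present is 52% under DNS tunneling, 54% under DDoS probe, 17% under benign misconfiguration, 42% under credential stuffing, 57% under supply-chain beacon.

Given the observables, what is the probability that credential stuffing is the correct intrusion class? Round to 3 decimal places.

0.239

By Bayes' rule with conditional independence, the unnormalized weight for each hypothesis is prior × ∏ likelihoods:
  DNS tunneling: 0.270 × 0.31 × 0.41 × 0.52 = 0.017845
  DDoS probe: 0.084 × 0.95 × 0.54 × 0.54 = 0.02327
  benign misconfiguration: 0.280 × 0.46 × 0.37 × 0.17 = 0.0081015
  credential stuffing: 0.082 × 0.81 × 0.78 × 0.42 = 0.021759
  supply-chain beacon: 0.284 × 0.17 × 0.73 × 0.57 = 0.020089
Marginal likelihood of the evidence = 0.091065.
P(credential stuffing | evidence) = 0.021759 / 0.091065 ≈ 0.239.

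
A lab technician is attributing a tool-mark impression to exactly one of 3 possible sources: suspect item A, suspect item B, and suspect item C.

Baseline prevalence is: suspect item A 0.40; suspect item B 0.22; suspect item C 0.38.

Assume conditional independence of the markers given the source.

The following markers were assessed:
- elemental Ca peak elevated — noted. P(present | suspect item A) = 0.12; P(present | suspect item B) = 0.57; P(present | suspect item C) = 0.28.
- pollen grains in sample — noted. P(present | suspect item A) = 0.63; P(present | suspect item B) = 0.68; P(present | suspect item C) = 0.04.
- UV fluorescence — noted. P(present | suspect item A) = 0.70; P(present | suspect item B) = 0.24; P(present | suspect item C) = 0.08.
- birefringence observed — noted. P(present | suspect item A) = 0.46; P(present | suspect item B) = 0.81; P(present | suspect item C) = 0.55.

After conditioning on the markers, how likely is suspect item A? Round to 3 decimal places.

By Bayes' rule with conditional independence, the unnormalized weight for each hypothesis is prior × ∏ likelihoods:
  suspect item A: 0.40 × 0.12 × 0.63 × 0.70 × 0.46 = 0.0097373
  suspect item B: 0.22 × 0.57 × 0.68 × 0.24 × 0.81 = 0.016577
  suspect item C: 0.38 × 0.28 × 0.04 × 0.08 × 0.55 = 0.00018726
Marginal likelihood of the evidence = 0.026501.
P(suspect item A | evidence) = 0.0097373 / 0.026501 ≈ 0.367.

0.367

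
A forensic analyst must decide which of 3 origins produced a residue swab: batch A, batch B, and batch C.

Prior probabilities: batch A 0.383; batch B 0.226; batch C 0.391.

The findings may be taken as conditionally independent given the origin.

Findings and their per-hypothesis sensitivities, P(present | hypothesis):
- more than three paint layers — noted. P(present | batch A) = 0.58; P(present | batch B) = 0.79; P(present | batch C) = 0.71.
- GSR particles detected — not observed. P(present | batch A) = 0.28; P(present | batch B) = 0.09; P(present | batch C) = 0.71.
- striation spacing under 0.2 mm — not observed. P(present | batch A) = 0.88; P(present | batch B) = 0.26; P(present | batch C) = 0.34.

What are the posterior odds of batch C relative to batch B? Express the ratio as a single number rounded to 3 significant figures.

0.442

Unnormalized posterior weight (prior times the finding likelihoods) for each of the two hypotheses (using 1 − P(present | H) for each absent finding):
  batch C: 0.391 × 0.71 × (1 − 0.71) × (1 − 0.34) = 0.053135
  batch B: 0.226 × 0.79 × (1 − 0.09) × (1 − 0.26) = 0.12023
Posterior odds = 0.053135 / 0.12023 ≈ 0.442.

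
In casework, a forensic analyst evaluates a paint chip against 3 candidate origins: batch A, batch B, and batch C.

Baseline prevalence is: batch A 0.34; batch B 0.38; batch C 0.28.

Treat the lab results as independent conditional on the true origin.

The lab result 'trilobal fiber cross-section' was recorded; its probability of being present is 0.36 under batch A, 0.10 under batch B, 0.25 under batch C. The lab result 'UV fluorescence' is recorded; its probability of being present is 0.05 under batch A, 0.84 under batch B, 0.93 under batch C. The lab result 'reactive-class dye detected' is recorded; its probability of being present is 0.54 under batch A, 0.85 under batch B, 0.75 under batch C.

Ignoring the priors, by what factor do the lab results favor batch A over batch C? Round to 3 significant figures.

0.0557

Take the product of per-lab result likelihoods under each hypothesis, then divide.
  batch A: 0.36 × 0.05 × 0.54 = 0.00972
  batch C: 0.25 × 0.93 × 0.75 = 0.17438
Bayes factor = 0.00972 / 0.17438 ≈ 0.0557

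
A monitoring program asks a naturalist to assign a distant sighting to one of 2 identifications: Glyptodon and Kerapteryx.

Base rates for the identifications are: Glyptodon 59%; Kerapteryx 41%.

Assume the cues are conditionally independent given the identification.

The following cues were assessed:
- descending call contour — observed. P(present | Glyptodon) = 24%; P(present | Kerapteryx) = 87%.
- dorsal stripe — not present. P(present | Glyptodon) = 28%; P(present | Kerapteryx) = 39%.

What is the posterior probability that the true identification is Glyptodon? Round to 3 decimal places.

By Bayes' rule with conditional independence, the unnormalized weight for each hypothesis is prior × ∏ likelihoods (using 1 − P(present | H) for each absent cue):
  Glyptodon: 0.59 × 0.24 × (1 − 0.28) = 0.10195
  Kerapteryx: 0.41 × 0.87 × (1 − 0.39) = 0.21759
Marginal likelihood of the evidence = 0.31954.
P(Glyptodon | evidence) = 0.10195 / 0.31954 ≈ 0.319.

0.319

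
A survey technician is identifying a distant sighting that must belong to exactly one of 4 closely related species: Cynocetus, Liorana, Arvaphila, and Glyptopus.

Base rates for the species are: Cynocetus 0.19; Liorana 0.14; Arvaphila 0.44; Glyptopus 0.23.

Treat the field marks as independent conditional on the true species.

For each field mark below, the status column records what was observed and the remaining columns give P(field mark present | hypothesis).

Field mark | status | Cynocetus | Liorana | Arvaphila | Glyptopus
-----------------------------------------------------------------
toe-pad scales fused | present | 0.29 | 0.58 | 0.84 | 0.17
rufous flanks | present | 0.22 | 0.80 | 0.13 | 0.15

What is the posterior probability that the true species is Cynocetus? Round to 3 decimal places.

0.093

Multiply each prior by the joint likelihood of the field mark pattern:
  Cynocetus: 0.19 × 0.29 × 0.22 = 0.012122
  Liorana: 0.14 × 0.58 × 0.80 = 0.06496
  Arvaphila: 0.44 × 0.84 × 0.13 = 0.048048
  Glyptopus: 0.23 × 0.17 × 0.15 = 0.005865
The unnormalized weights sum to 0.131.
P(Cynocetus | evidence) = 0.012122 / 0.131 ≈ 0.093.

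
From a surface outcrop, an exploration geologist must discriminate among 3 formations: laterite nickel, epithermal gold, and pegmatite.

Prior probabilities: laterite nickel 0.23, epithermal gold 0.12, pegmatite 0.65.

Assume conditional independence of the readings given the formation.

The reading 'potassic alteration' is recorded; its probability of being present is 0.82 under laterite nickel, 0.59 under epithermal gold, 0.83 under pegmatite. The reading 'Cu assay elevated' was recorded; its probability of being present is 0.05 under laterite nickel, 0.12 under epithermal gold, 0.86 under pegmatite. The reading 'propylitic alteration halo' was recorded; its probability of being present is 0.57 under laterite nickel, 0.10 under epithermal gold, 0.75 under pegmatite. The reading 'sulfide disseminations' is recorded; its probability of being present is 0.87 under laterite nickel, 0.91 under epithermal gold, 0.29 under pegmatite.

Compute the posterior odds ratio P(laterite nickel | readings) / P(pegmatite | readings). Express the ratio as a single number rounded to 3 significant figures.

The normalizing constant cancels in an odds ratio, so compute prior × likelihood for the two hypotheses only:
  laterite nickel: 0.23 × 0.82 × 0.05 × 0.57 × 0.87 = 0.0046763
  pegmatite: 0.65 × 0.83 × 0.86 × 0.75 × 0.29 = 0.10091
Odds(laterite nickel : pegmatite) = 0.0046763 / 0.10091 ≈ 0.0463.

0.0463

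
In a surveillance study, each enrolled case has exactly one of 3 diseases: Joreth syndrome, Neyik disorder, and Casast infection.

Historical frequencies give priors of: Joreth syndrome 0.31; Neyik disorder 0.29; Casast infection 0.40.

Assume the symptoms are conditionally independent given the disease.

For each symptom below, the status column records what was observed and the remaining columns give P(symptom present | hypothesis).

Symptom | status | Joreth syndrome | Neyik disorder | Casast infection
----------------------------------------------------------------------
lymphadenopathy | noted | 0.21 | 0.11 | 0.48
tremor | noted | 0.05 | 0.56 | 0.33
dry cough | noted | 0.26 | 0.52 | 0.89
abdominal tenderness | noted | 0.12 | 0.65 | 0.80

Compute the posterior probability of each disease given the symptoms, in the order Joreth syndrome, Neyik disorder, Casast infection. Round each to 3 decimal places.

By Bayes' rule with conditional independence, the unnormalized weight for each hypothesis is prior × ∏ likelihoods:
  Joreth syndrome: 0.31 × 0.21 × 0.05 × 0.26 × 0.12 = 0.00010156
  Neyik disorder: 0.29 × 0.11 × 0.56 × 0.52 × 0.65 = 0.006038
  Casast infection: 0.40 × 0.48 × 0.33 × 0.89 × 0.80 = 0.045112
Normalizing constant Z = 0.00010156 + 0.006038 + 0.045112 = 0.051252.
P(Joreth syndrome | evidence) = 0.00010156 / 0.051252 ≈ 0.002
P(Neyik disorder | evidence) = 0.006038 / 0.051252 ≈ 0.118
P(Casast infection | evidence) = 0.045112 / 0.051252 ≈ 0.880

0.002, 0.118, 0.880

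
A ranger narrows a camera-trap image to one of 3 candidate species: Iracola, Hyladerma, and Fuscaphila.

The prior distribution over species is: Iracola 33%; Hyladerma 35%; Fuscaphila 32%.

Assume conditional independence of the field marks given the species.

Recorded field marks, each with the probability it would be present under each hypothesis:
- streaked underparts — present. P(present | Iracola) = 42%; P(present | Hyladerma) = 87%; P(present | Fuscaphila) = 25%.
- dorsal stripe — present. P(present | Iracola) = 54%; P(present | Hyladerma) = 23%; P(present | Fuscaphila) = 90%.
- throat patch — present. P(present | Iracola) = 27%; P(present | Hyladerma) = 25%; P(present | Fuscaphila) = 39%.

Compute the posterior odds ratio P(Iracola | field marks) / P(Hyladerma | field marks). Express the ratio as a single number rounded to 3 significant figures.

Posterior odds equal prior odds times the likelihood ratio; only the two competing hypotheses matter.
  Iracola: 0.33 × 0.42 × 0.54 × 0.27 = 0.020208
  Hyladerma: 0.35 × 0.87 × 0.23 × 0.25 = 0.017509
Odds(Iracola : Hyladerma) = 0.020208 / 0.017509 ≈ 1.15.

1.15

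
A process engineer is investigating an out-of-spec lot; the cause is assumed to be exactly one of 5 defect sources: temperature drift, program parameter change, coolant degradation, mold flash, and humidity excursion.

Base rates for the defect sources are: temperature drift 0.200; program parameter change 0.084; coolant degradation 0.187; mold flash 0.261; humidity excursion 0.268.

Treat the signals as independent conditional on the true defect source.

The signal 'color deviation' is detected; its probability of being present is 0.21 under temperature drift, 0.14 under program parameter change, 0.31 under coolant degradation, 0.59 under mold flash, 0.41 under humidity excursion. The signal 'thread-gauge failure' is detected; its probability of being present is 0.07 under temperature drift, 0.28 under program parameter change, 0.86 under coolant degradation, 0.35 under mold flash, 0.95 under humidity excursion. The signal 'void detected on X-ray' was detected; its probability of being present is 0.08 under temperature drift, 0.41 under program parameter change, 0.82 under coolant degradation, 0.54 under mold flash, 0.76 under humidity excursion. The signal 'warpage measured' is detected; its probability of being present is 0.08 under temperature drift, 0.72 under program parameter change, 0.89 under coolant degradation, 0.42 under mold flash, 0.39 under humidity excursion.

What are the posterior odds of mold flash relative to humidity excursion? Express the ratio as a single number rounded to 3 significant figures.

0.395

Unnormalized posterior weight (prior times the signal likelihoods) for each of the two hypotheses:
  mold flash: 0.261 × 0.59 × 0.35 × 0.54 × 0.42 = 0.012224
  humidity excursion: 0.268 × 0.41 × 0.95 × 0.76 × 0.39 = 0.03094
Odds(mold flash : humidity excursion) = 0.012224 / 0.03094 ≈ 0.395.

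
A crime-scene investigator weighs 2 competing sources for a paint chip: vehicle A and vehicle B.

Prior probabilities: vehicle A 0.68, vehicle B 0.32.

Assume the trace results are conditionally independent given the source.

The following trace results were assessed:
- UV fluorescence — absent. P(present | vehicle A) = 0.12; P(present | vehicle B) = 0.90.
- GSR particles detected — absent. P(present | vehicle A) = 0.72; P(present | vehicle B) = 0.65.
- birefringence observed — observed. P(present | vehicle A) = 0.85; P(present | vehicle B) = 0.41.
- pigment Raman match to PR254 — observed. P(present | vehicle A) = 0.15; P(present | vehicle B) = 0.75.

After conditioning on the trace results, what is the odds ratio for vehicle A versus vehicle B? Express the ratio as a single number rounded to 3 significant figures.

The normalizing constant cancels in an odds ratio, so compute prior × likelihood for the two hypotheses only (using 1 − P(present | H) for each absent trace result):
  vehicle A: 0.68 × (1 − 0.12) × (1 − 0.72) × 0.85 × 0.15 = 0.021363
  vehicle B: 0.32 × (1 − 0.90) × (1 − 0.65) × 0.41 × 0.75 = 0.003444
Odds(vehicle A : vehicle B) = 0.021363 / 0.003444 ≈ 6.20.

6.20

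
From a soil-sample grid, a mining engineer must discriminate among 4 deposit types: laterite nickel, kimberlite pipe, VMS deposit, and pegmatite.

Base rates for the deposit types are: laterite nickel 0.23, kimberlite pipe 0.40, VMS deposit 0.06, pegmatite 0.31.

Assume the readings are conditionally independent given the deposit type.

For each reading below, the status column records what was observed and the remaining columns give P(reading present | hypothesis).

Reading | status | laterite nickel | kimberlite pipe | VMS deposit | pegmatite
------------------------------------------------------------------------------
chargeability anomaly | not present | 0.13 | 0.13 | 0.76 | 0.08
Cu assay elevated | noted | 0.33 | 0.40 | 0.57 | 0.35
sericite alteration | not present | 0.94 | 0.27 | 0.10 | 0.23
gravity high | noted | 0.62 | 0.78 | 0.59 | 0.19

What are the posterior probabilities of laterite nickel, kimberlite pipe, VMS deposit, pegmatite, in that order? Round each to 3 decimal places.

By Bayes' rule with conditional independence, the unnormalized weight for each hypothesis is prior × ∏ likelihoods (using 1 − P(present | H) for each absent reading):
  laterite nickel: 0.23 × (1 − 0.13) × 0.33 × (1 − 0.94) × 0.62 = 0.0024564
  kimberlite pipe: 0.40 × (1 − 0.13) × 0.40 × (1 − 0.27) × 0.78 = 0.07926
  VMS deposit: 0.06 × (1 − 0.76) × 0.57 × (1 − 0.10) × 0.59 = 0.0043584
  pegmatite: 0.31 × (1 − 0.08) × 0.35 × (1 − 0.23) × 0.19 = 0.014604
Marginal likelihood of the evidence = 0.10068.
P(laterite nickel | evidence) = 0.0024564 / 0.10068 ≈ 0.024
P(kimberlite pipe | evidence) = 0.07926 / 0.10068 ≈ 0.787
P(VMS deposit | evidence) = 0.0043584 / 0.10068 ≈ 0.043
P(pegmatite | evidence) = 0.014604 / 0.10068 ≈ 0.145

0.024, 0.787, 0.043, 0.145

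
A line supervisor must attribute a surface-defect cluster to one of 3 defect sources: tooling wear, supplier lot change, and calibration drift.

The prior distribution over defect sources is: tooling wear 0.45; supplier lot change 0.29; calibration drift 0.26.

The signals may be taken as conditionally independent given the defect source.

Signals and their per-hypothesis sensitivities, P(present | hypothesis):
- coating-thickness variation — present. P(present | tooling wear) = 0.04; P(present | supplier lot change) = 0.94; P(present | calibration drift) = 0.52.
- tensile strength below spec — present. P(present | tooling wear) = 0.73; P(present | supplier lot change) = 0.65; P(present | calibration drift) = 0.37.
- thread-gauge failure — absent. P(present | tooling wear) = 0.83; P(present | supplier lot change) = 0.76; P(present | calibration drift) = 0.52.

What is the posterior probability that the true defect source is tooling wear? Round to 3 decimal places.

0.032

By Bayes' rule with conditional independence, the unnormalized weight for each hypothesis is prior × ∏ likelihoods (using 1 − P(present | H) for each absent signal):
  tooling wear: 0.45 × 0.04 × 0.73 × (1 − 0.83) = 0.0022338
  supplier lot change: 0.29 × 0.94 × 0.65 × (1 − 0.76) = 0.042526
  calibration drift: 0.26 × 0.52 × 0.37 × (1 − 0.52) = 0.024012
The unnormalized weights sum to 0.068771.
P(tooling wear | evidence) = 0.0022338 / 0.068771 ≈ 0.032.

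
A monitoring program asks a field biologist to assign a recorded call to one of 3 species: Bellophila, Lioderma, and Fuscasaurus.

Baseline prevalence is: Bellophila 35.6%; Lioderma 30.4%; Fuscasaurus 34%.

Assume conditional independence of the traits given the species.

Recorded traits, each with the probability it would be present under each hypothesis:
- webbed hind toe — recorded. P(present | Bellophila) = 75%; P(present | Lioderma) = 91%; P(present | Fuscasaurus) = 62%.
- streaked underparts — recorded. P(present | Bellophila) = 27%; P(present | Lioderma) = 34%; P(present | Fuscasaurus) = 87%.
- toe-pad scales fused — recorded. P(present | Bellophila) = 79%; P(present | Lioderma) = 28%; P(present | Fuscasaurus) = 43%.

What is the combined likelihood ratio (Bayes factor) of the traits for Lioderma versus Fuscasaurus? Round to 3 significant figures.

The Bayes factor is the ratio of the joint likelihoods of the trait pattern under the two hypotheses.
  Lioderma: 0.91 × 0.34 × 0.28 = 0.086632
  Fuscasaurus: 0.62 × 0.87 × 0.43 = 0.23194
Bayes factor = 0.086632 / 0.23194 ≈ 0.374

0.374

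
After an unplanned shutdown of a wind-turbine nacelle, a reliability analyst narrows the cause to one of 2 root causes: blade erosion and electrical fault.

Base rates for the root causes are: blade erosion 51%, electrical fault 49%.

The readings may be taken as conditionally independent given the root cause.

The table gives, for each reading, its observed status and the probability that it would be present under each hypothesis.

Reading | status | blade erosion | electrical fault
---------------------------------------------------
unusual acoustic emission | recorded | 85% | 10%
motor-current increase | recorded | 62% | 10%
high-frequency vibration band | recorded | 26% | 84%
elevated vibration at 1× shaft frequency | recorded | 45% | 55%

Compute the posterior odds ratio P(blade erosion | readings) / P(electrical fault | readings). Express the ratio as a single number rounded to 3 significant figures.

13.9

Unnormalized posterior weight (prior times the reading likelihoods) for each of the two hypotheses:
  blade erosion: 0.51 × 0.85 × 0.62 × 0.26 × 0.45 = 0.031446
  electrical fault: 0.49 × 0.10 × 0.10 × 0.84 × 0.55 = 0.0022638
Posterior odds = 0.031446 / 0.0022638 ≈ 13.9.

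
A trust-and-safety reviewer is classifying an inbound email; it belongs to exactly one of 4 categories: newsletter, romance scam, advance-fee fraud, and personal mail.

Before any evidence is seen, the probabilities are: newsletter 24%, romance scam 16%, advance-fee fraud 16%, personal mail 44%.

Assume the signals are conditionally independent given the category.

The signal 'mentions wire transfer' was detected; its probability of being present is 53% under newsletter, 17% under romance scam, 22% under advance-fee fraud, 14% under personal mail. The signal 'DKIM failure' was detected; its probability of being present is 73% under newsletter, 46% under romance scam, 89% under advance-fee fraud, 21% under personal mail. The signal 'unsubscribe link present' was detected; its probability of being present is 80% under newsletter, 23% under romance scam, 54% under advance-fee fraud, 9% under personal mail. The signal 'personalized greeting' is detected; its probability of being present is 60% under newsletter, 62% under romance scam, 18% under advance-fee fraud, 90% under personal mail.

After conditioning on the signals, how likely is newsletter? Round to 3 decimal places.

0.884

Multiply each prior by the joint likelihood of the signal pattern:
  newsletter: 0.24 × 0.53 × 0.73 × 0.80 × 0.60 = 0.044571
  romance scam: 0.16 × 0.17 × 0.46 × 0.23 × 0.62 = 0.0017842
  advance-fee fraud: 0.16 × 0.22 × 0.89 × 0.54 × 0.18 = 0.0030451
  personal mail: 0.44 × 0.14 × 0.21 × 0.09 × 0.90 = 0.0010478
The unnormalized weights sum to 0.050448.
P(newsletter | evidence) = 0.044571 / 0.050448 ≈ 0.884.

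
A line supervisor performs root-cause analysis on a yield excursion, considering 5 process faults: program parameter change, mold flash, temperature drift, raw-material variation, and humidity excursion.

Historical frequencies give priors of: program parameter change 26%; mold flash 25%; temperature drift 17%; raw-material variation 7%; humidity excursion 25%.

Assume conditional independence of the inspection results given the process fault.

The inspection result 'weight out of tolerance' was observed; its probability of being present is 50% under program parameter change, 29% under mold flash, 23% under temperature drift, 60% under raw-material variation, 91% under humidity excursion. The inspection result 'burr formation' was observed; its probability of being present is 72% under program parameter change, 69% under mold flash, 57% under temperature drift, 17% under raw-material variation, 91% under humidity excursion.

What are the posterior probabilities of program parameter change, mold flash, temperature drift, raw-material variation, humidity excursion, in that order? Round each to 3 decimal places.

By Bayes' rule with conditional independence, the unnormalized weight for each hypothesis is prior × ∏ likelihoods:
  program parameter change: 0.26 × 0.50 × 0.72 = 0.0936
  mold flash: 0.25 × 0.29 × 0.69 = 0.050025
  temperature drift: 0.17 × 0.23 × 0.57 = 0.022287
  raw-material variation: 0.07 × 0.60 × 0.17 = 0.00714
  humidity excursion: 0.25 × 0.91 × 0.91 = 0.20703
The unnormalized weights sum to 0.38008.
P(program parameter change | evidence) = 0.0936 / 0.38008 ≈ 0.246
P(mold flash | evidence) = 0.050025 / 0.38008 ≈ 0.132
P(temperature drift | evidence) = 0.022287 / 0.38008 ≈ 0.059
P(raw-material variation | evidence) = 0.00714 / 0.38008 ≈ 0.019
P(humidity excursion | evidence) = 0.20703 / 0.38008 ≈ 0.545

0.246, 0.132, 0.059, 0.019, 0.545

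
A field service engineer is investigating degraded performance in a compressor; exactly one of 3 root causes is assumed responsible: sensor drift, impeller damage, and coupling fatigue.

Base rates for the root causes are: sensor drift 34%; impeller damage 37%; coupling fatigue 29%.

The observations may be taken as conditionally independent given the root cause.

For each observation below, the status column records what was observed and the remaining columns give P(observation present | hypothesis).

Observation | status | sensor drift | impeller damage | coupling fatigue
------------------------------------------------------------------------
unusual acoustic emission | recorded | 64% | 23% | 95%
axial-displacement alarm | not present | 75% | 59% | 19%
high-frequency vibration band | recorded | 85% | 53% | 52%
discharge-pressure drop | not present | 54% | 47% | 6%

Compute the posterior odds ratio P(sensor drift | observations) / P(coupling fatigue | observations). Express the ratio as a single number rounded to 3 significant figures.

Posterior odds equal prior odds times the likelihood ratio; only the two competing hypotheses matter (using 1 − P(present | H) for each absent observation).
  sensor drift: 0.34 × 0.64 × (1 − 0.75) × 0.85 × (1 − 0.54) = 0.02127
  coupling fatigue: 0.29 × 0.95 × (1 − 0.19) × 0.52 × (1 − 0.06) = 0.10908
Odds(sensor drift : coupling fatigue) = 0.02127 / 0.10908 ≈ 0.195.

0.195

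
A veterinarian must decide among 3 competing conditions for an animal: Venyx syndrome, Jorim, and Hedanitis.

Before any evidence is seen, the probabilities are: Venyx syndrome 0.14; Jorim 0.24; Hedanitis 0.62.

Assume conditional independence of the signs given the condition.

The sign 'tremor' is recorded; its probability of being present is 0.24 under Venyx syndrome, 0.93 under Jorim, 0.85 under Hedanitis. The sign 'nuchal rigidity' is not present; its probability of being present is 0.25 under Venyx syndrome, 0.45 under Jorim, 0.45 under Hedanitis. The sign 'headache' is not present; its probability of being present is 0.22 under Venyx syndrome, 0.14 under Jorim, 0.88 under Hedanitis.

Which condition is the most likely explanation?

Multiply each prior by the joint likelihood of the sign pattern (using 1 − P(present | H) for each absent sign):
  Venyx syndrome: 0.14 × 0.24 × (1 − 0.25) × (1 − 0.22) = 0.019656
  Jorim: 0.24 × 0.93 × (1 − 0.45) × (1 − 0.14) = 0.10557
  Hedanitis: 0.62 × 0.85 × (1 − 0.45) × (1 − 0.88) = 0.034782
The unnormalized weights sum to 0.16001.
P(Venyx syndrome | evidence) ≈ 0.019656 / 0.16001 ≈ 0.123
P(Jorim | evidence) ≈ 0.10557 / 0.16001 ≈ 0.660
P(Hedanitis | evidence) ≈ 0.034782 / 0.16001 ≈ 0.217
The largest is 0.660, so Jorim is most probable.

Jorim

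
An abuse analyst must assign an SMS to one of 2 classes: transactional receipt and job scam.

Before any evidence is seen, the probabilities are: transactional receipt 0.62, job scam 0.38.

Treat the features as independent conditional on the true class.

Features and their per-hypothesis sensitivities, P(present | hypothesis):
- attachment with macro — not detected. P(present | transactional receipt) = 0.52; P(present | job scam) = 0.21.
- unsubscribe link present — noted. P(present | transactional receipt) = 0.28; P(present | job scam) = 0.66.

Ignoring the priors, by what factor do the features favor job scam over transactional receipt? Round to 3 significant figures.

3.88

Joint likelihood of the feature pattern under each hypothesis (using 1 − P(present | H) for each absent feature):
  job scam: (1 − 0.21) × 0.66 = 0.5214
  transactional receipt: (1 − 0.52) × 0.28 = 0.1344
Bayes factor = 0.5214 / 0.1344 ≈ 3.88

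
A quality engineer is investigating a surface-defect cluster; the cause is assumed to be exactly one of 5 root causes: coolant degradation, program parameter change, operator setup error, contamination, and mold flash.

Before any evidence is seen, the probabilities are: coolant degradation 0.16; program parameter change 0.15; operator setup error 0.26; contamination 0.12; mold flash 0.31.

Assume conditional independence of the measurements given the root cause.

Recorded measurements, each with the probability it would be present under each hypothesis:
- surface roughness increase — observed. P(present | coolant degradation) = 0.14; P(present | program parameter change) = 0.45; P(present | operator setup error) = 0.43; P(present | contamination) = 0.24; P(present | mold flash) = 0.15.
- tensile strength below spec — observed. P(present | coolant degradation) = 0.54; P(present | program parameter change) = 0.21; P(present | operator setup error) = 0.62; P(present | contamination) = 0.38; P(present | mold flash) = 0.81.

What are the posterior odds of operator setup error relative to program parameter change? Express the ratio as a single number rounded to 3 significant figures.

The normalizing constant cancels in an odds ratio, so compute prior × likelihood for the two hypotheses only:
  operator setup error: 0.26 × 0.43 × 0.62 = 0.069316
  program parameter change: 0.15 × 0.45 × 0.21 = 0.014175
Odds(operator setup error : program parameter change) = 0.069316 / 0.014175 ≈ 4.89.

4.89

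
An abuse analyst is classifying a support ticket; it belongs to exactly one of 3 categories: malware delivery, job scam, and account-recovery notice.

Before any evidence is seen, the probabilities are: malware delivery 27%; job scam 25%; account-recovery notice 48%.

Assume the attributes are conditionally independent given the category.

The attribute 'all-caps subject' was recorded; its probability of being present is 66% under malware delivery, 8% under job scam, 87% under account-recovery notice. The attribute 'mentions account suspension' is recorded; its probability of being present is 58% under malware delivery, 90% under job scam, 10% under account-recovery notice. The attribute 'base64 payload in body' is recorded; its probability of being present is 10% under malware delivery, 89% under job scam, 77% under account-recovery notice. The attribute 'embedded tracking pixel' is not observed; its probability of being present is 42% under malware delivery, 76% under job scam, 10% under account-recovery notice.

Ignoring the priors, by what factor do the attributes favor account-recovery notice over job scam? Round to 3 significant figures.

Joint likelihood of the attribute pattern under each hypothesis (using 1 − P(present | H) for each absent attribute):
  account-recovery notice: 0.87 × 0.10 × 0.77 × (1 − 0.10) = 0.060291
  job scam: 0.08 × 0.90 × 0.89 × (1 − 0.76) = 0.015379
Bayes factor = 0.060291 / 0.015379 ≈ 3.92

3.92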